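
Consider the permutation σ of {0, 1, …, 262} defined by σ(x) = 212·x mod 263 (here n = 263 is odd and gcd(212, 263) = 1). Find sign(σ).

-1

Start at x=148: 148 → 79 → 179 → 76 → 69 → 163 → 103 → … (one orbit).
2 cycles of lengths [262, 1].
Σ(ℓ_i−1) = 263−2 = 261; sign = (−1)^261 = -1.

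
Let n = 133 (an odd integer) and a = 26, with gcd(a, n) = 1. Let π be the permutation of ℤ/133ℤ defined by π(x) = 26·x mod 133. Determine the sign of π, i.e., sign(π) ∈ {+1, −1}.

Start at x=11: 11 → 20 → 121 → 87 → 1 → 26 → 11 (one orbit).
The orbit structure of x ↦ 26x mod 133: 26 orbits of sizes [6, 6, 6, 6, 6, 6, 6, 6, 6, 6, 6, 6, 6, 6, 6, 6, 6, 6, 6, 3, 3, 3, 3, 3, 3, 1].
Σ(ℓ_i−1) = 133−26 = 107; sign = (−1)^107 = -1.
Via Zolotarev, sign(π_{26}) = (26|133) = -1.

-1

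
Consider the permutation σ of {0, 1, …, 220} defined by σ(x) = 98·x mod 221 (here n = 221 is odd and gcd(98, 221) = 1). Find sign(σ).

-1

Orbit of 106 under x↦98x: [106, 1, 98, 101, 174, 35, 115]… (length divides ord_221(98)).
Cycle lengths of π_98 on ℤ/221ℤ: [12, 12, 12, 12, 12, 12, 12, 12, 12, 12, 12, 12, 12, 12, 12, 12, 12, 4, 4, 4, 4, 1]; 22 cycles in total.
Σ(ℓ_i−1) = 221−22 = 199; sign = (−1)^199 = -1.
Check: (98/221) = -1 by Zolotarev.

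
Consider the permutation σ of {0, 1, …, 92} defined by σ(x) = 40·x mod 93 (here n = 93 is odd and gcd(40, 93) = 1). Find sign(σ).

+1

Start at x=40: 40 → 19 → 16 → 82 → 25 → 70 → 10 → … (one orbit).
Cycle lengths of π_40 on ℤ/93ℤ: [15, 15, 15, 15, 15, 15, 1, 1, 1]; 9 cycles in total.
Σ(ℓ_i−1) = 93−9 = 84; sign = (−1)^84 = +1.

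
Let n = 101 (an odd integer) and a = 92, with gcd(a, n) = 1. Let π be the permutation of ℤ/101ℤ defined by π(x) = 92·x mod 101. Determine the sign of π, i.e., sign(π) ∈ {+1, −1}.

+1

Start at x=84: 84 → 52 → 37 → 71 → 68 → 95 → 54 → … (one orbit).
π_92 has 5 disjoint cycles with lengths [25, 25, 25, 25, 1] on {0,…,100}.
n − c = 101 − 5 = 96; sign = (−1)^96 = +1.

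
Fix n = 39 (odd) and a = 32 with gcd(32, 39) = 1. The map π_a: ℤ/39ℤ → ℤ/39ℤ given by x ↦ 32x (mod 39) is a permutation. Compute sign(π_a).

+1

Start at x=4: 4 → 11 → 1 → 32 → 10 → 8 → 22 → … (one orbit).
5 cycles of lengths [12, 12, 12, 2, 1].
5 cycles on 39: each ℓ→(−1)^(ℓ−1), product (−1)^34 = +1.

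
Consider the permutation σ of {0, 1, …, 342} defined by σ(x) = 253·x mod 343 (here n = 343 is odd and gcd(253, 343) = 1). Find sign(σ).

+1

Trace 148: π^k(148) = [148, 57, 15, 22, 78, 183, 337] for k=0..6.
The orbit structure of x ↦ 253x mod 343: 19 orbits of sizes [49, 49, 49, 49, 49, 49, 7, 7, 7, 7, 7, 7, 1, 1, 1, 1, 1, 1, 1].
With 19 cycles on 343 points, sign = (−1)^{343−19} = +1.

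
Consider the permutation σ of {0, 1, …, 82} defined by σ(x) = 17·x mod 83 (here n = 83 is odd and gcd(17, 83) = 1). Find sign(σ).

Trace 70: π^k(70) = [70, 28, 61, 41, 33, 63, 75] for k=0..6.
Decompose π into cycles: lengths [41, 41, 1] (3 cycles, including the fixed point 0).
3 cycles on 83: each ℓ→(−1)^(ℓ−1), product (−1)^80 = +1.
(17|83)_J = +1 (Zolotarev's lemma cross-check).

+1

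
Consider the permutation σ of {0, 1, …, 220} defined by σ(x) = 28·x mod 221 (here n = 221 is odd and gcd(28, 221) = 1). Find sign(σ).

+1

Trace 44: π^k(44) = [44, 127, 20, 118, 210, 134, 216] for k=0..6.
π_28 has 7 disjoint cycles with lengths [48, 48, 48, 48, 16, 12, 1] on {0,…,220}.
7 cycles on 221: each ℓ→(−1)^(ℓ−1), product (−1)^214 = +1.
The Jacobi symbol (28|221) = +1 (Zolotarev) agrees.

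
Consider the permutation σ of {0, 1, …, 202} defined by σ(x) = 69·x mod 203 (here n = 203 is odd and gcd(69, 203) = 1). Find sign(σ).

+1

Start at x=90: 90 → 120 → 160 → 78 → 104 → 71 → 27 → … (one orbit).
Cycle type of π: 28×7 + 2×3 + 1; total 11 cycles.
203 − 11 = 192 transpositions; sign(π) = (−1)^192 = +1.
The Jacobi symbol (69|203) = +1 (Zolotarev) agrees.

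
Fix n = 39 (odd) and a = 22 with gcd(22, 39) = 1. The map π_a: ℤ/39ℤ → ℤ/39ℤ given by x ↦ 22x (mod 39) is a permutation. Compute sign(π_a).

+1

Trace 16: π^k(16) = [16, 1, 22] for k=0..2.
Cycle type of π: 3×12 + 1×3; total 15 cycles.
15 cycles on 39: each ℓ→(−1)^(ℓ−1), product (−1)^24 = +1.
(22|39)_J = +1 (Zolotarev's lemma cross-check).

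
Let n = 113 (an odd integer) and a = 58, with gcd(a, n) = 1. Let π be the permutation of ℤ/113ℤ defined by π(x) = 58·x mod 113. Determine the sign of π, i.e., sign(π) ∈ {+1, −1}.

Orbit of 89 under x↦58x: [89, 77, 59, 32, 48, 72, 108]… (length divides ord_113(58)).
2 cycles of lengths [112, 1].
113 − 2 = 111 transpositions; sign(π) = (−1)^111 = -1.

-1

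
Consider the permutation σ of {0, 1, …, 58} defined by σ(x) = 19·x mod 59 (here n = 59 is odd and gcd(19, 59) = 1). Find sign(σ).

+1

Orbit of 1 under x↦19x: [1, 19, 7, 15, 49, 46, 48]… (length divides ord_59(19)).
Cycle lengths of π_19 on ℤ/59ℤ: [29, 29, 1]; 3 cycles in total.
59 − 3 = 56 transpositions; sign(π) = (−1)^56 = +1.
Zolotarev: (19|59) = +1, matching the cycle-count sign.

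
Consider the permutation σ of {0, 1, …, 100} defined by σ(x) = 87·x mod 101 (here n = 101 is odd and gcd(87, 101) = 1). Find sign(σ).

+1

Trace 95: π^k(95) = [95, 84, 36, 1, 87] for k=0..4.
Cycle type of π: 5×20 + 1; total 21 cycles.
sign(π) = (−1)^{n − #cycles} = (−1)^{101−21} = (−1)^80 = +1.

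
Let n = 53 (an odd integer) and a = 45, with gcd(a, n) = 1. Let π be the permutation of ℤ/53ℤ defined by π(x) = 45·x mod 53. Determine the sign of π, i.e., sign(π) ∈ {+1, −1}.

Start at x=44: 44 → 19 → 7 → 50 → 24 → 20 → 52 → … (one orbit).
2 cycles of lengths [52, 1].
Σ(ℓ_i−1) = 53−2 = 51; sign = (−1)^51 = -1.
Check: (45/53) = -1 by Zolotarev.

-1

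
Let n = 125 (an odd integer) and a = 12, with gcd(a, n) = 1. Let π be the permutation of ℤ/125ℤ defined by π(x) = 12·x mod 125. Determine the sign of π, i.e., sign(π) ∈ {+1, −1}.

Trace 112: π^k(112) = [112, 94, 3, 36, 57, 59, 83] for k=0..6.
Cycle type of π: 100 + 20 + 4 + 1; total 4 cycles.
4 cycles on 125: each ℓ→(−1)^(ℓ−1), product (−1)^121 = -1.
(12|125)_J = -1 (Zolotarev's lemma cross-check).

-1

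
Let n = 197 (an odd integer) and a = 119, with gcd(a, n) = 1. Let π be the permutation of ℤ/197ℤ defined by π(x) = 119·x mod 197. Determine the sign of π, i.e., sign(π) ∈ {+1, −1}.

Trace 123: π^k(123) = [123, 59, 126, 22, 57, 85, 68] for k=0..6.
2 cycles of lengths [196, 1].
sign(π) = (−1)^{n − #cycles} = (−1)^{197−2} = (−1)^195 = -1.

-1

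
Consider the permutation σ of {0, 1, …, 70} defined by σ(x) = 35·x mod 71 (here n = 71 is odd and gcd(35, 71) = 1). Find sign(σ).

-1

Trace 36: π^k(36) = [36, 53, 9, 31, 20, 61, 5] for k=0..6.
The orbit structure of x ↦ 35x mod 71: 2 orbits of sizes [70, 1].
Σ(ℓ_i−1) = 71−2 = 69; sign = (−1)^69 = -1.
Via Zolotarev, sign(π_{35}) = (35|71) = -1.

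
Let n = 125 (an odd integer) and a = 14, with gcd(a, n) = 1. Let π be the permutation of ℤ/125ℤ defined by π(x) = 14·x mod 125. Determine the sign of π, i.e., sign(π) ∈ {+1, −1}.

+1

Trace 59: π^k(59) = [59, 76, 64, 21, 44, 116, 124] for k=0..6.
Decompose π into cycles: lengths [50, 50, 10, 10, 2, 2, 1] (7 cycles, including the fixed point 0).
125 − 7 = 118 transpositions; sign(π) = (−1)^118 = +1.
(14|125)_J = +1 (Zolotarev's lemma cross-check).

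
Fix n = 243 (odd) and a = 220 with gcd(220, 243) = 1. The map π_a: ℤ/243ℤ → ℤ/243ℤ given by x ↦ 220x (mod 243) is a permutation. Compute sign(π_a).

+1

Trace 64: π^k(64) = [64, 229, 79, 127, 238, 115, 28] for k=0..6.
Decompose π into cycles: lengths [81, 81, 27, 27, 9, 9, 3, 3, 1, 1, 1] (11 cycles, including the fixed point 0).
243 − 11 = 232 transpositions; sign(π) = (−1)^232 = +1.
(220|243)_J = +1 (Zolotarev's lemma cross-check).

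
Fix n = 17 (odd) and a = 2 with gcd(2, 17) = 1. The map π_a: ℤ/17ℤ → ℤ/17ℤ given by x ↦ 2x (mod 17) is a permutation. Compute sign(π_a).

+1

Orbit of 2 under x↦2x: [2, 4, 8, 16, 15, 13, 9]… (length divides ord_17(2)).
π_2 has 3 disjoint cycles with lengths [8, 8, 1] on {0,…,16}.
17 − 3 = 14 transpositions; sign(π) = (−1)^14 = +1.
(2|17)_J = +1 (Zolotarev's lemma cross-check).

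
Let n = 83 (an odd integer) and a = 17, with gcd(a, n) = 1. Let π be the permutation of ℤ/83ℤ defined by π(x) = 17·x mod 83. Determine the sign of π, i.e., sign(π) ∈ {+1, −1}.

Orbit of 75 under x↦17x: [75, 30, 12, 38, 65, 26, 27]… (length divides ord_83(17)).
π_17 has 3 disjoint cycles with lengths [41, 41, 1] on {0,…,82}.
Σ(ℓ_i−1) = 83−3 = 80; sign = (−1)^80 = +1.
Check: (17/83) = +1 by Zolotarev.

+1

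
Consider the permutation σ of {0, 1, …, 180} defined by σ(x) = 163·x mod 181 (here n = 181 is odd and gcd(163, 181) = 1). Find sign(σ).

-1

Start at x=135: 135 → 104 → 119 → 30 → 3 → 127 → 67 → … (one orbit).
The orbit structure of x ↦ 163x mod 181: 2 orbits of sizes [180, 1].
sign(π) = (−1)^{n − #cycles} = (−1)^{181−2} = (−1)^179 = -1.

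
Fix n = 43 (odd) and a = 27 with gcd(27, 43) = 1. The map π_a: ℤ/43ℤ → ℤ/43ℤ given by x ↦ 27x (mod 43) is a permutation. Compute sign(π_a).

-1

Start at x=1: 1 → 27 → 41 → 32 → 4 → 22 → 35 → … (one orbit).
The orbit structure of x ↦ 27x mod 43: 4 orbits of sizes [14, 14, 14, 1].
n − c = 43 − 4 = 39; sign = (−1)^39 = -1.
Check: (27/43) = -1 by Zolotarev.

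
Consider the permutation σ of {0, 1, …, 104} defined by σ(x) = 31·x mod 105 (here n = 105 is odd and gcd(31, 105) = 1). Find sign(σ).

-1

Start at x=76: 76 → 46 → 61 → 1 → 31 → 16 → 76 (one orbit).
π_31 has 30 disjoint cycles with lengths [6, 6, 6, 6, 6, 6, 6, 6, 6, 6, 6, 6, 6, 6, 6, 1, 1, 1, 1, 1, 1, 1, 1, 1, 1, 1, 1, 1, 1, 1] on {0,…,104}.
Σ(ℓ_i−1) = 105−30 = 75; sign = (−1)^75 = -1.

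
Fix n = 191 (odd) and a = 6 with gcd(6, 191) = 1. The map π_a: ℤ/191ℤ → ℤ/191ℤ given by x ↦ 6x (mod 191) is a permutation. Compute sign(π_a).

+1

Trace 32: π^k(32) = [32, 1, 6, 36, 25, 150, 136] for k=0..6.
Cycle type of π: 19×10 + 1; total 11 cycles.
11 cycles on 191: each ℓ→(−1)^(ℓ−1), product (−1)^180 = +1.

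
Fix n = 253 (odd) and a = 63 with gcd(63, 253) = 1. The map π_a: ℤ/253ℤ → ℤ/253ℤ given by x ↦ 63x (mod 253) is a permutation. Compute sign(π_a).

Trace 83: π^k(83) = [83, 169, 21, 58, 112, 225, 7] for k=0..6.
5 cycles of lengths [110, 110, 22, 10, 1].
Σ(ℓ_i−1) = 253−5 = 248; sign = (−1)^248 = +1.
Zolotarev: (63|253) = +1, matching the cycle-count sign.

+1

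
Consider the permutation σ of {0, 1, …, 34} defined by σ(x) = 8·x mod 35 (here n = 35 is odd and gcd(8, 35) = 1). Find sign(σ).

Start at x=8: 8 → 29 → 22 → 1 → 8 (one orbit).
14 cycles of lengths [4, 4, 4, 4, 4, 4, 4, 1, 1, 1, 1, 1, 1, 1].
n − c = 35 − 14 = 21; sign = (−1)^21 = -1.
Check: (8/35) = -1 by Zolotarev.

-1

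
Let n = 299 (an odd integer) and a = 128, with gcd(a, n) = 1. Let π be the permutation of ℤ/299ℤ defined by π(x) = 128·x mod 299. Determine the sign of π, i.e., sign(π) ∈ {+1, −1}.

Start at x=284: 284 → 173 → 18 → 211 → 98 → 285 → 2 → … (one orbit).
The orbit structure of x ↦ 128x mod 299: 6 orbits of sizes [132, 132, 12, 11, 11, 1].
299 − 6 = 293 transpositions; sign(π) = (−1)^293 = -1.

-1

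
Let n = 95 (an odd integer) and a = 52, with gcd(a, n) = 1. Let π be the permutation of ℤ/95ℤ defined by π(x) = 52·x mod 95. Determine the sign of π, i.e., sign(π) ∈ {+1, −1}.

Start at x=13: 13 → 11 → 2 → 9 → 88 → 16 → 72 → … (one orbit).
π_52 has 5 disjoint cycles with lengths [36, 36, 18, 4, 1] on {0,…,94}.
sign(π) = (−1)^{n − #cycles} = (−1)^{95−5} = (−1)^90 = +1.
Check: (52/95) = +1 by Zolotarev.

+1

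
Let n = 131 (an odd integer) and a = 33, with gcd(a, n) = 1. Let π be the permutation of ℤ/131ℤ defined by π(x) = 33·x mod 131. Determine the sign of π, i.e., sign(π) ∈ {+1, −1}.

+1

Start at x=102: 102 → 91 → 121 → 63 → 114 → 94 → 89 → … (one orbit).
π_33 has 3 disjoint cycles with lengths [65, 65, 1] on {0,…,130}.
3 cycles on 131: each ℓ→(−1)^(ℓ−1), product (−1)^128 = +1.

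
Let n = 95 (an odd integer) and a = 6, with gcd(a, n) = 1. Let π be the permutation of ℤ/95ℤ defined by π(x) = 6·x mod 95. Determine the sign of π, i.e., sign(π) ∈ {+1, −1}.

+1

Trace 81: π^k(81) = [81, 11, 66, 16, 1, 6, 36] for k=0..6.
Cycle type of π: 9×10 + 1×5; total 15 cycles.
Σ(ℓ_i−1) = 95−15 = 80; sign = (−1)^80 = +1.
Zolotarev: (6|95) = +1, matching the cycle-count sign.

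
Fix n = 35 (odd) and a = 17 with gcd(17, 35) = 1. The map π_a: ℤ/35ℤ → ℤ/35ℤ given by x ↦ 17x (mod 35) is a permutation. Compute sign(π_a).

+1

Start at x=12: 12 → 29 → 3 → 16 → 27 → 4 → 33 → … (one orbit).
5 cycles of lengths [12, 12, 6, 4, 1].
n − c = 35 − 5 = 30; sign = (−1)^30 = +1.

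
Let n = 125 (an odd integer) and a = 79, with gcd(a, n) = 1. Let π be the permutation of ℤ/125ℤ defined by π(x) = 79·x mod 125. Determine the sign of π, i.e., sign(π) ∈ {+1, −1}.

+1

Orbit of 94 under x↦79x: [94, 51, 29, 41, 114, 6, 99]… (length divides ord_125(79)).
Cycle lengths of π_79 on ℤ/125ℤ: [50, 50, 10, 10, 2, 2, 1]; 7 cycles in total.
n − c = 125 − 7 = 118; sign = (−1)^118 = +1.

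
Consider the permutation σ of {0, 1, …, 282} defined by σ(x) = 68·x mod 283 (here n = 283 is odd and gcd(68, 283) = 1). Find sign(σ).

-1

Trace 191: π^k(191) = [191, 253, 224, 233, 279, 11, 182] for k=0..6.
π_68 has 2 disjoint cycles with lengths [282, 1] on {0,…,282}.
283 − 2 = 281 transpositions; sign(π) = (−1)^281 = -1.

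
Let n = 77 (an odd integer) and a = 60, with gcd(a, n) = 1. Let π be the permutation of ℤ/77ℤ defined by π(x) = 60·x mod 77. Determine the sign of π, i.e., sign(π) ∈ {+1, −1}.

Orbit of 16 under x↦60x: [16, 36, 4, 9, 1, 60, 58]… (length divides ord_77(60)).
Cycle lengths of π_60 on ℤ/77ℤ: [15, 15, 15, 15, 5, 5, 3, 3, 1]; 9 cycles in total.
9 cycles on 77: each ℓ→(−1)^(ℓ−1), product (−1)^68 = +1.
(60|77)_J = +1 (Zolotarev's lemma cross-check).

+1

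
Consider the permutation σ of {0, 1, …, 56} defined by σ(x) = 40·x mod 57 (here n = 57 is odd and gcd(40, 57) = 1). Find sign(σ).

Trace 34: π^k(34) = [34, 49, 22, 25, 31, 43, 10] for k=0..6.
The orbit structure of x ↦ 40x mod 57: 6 orbits of sizes [18, 18, 18, 1, 1, 1].
Σ(ℓ_i−1) = 57−6 = 51; sign = (−1)^51 = -1.

-1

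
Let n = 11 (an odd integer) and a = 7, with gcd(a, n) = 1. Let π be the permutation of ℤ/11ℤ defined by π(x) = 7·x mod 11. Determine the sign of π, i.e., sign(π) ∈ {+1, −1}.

Orbit of 10 under x↦7x: [10, 4, 6, 9, 8, 1, 7]… (length divides ord_11(7)).
Cycle type of π: 10 + 1; total 2 cycles.
n − c = 11 − 2 = 9; sign = (−1)^9 = -1.
The Jacobi symbol (7|11) = -1 (Zolotarev) agrees.

-1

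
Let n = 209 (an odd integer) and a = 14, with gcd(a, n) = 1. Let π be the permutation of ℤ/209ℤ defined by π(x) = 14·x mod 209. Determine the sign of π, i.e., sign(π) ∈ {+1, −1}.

-1

Orbit of 27 under x↦14x: [27, 169, 67, 102, 174, 137, 37]… (length divides ord_209(14)).
6 cycles of lengths [90, 90, 18, 5, 5, 1].
n − c = 209 − 6 = 203; sign = (−1)^203 = -1.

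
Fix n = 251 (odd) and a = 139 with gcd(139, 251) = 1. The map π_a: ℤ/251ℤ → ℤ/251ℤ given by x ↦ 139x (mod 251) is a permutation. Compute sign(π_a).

-1

Trace 181: π^k(181) = [181, 59, 169, 148, 241, 116, 60] for k=0..6.
2 cycles of lengths [250, 1].
With 2 cycles on 251 points, sign = (−1)^{251−2} = -1.
The Jacobi symbol (139|251) = -1 (Zolotarev) agrees.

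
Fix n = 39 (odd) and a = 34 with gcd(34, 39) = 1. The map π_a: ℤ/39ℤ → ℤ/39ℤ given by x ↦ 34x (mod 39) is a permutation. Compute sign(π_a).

-1

Start at x=34: 34 → 25 → 31 → 1 → 34 (one orbit).
Cycle type of π: 4×9 + 1×3; total 12 cycles.
sign(π) = (−1)^{n − #cycles} = (−1)^{39−12} = (−1)^27 = -1.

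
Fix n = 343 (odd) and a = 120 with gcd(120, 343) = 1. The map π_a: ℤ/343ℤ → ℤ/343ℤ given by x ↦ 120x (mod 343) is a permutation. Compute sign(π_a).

+1

Orbit of 36 under x↦120x: [36, 204, 127, 148, 267, 141, 113]… (length divides ord_343(120)).
The orbit structure of x ↦ 120x mod 343: 19 orbits of sizes [49, 49, 49, 49, 49, 49, 7, 7, 7, 7, 7, 7, 1, 1, 1, 1, 1, 1, 1].
Σ(ℓ_i−1) = 343−19 = 324; sign = (−1)^324 = +1.
Zolotarev: (120|343) = +1, matching the cycle-count sign.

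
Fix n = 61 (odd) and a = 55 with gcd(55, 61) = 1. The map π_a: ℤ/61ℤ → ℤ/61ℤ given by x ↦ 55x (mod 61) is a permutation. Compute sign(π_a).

-1

Orbit of 30 under x↦55x: [30, 3, 43, 47, 23, 45, 35]… (length divides ord_61(55)).
2 cycles of lengths [60, 1].
Σ(ℓ_i−1) = 61−2 = 59; sign = (−1)^59 = -1.
Zolotarev: (55|61) = -1, matching the cycle-count sign.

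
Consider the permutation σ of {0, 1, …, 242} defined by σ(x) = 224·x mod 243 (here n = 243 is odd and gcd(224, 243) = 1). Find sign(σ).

-1

Trace 206: π^k(206) = [206, 217, 8, 91, 215, 46, 98] for k=0..6.
The orbit structure of x ↦ 224x mod 243: 14 orbits of sizes [54, 54, 54, 18, 18, 18, 6, 6, 6, 2, 2, 2, 2, 1].
sign(π) = (−1)^{n − #cycles} = (−1)^{243−14} = (−1)^229 = -1.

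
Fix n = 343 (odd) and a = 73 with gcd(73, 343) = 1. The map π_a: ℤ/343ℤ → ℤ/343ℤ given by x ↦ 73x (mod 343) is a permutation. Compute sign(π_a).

-1

Trace 22: π^k(22) = [22, 234, 275, 181, 179, 33, 8] for k=0..6.
4 cycles of lengths [294, 42, 6, 1].
343 − 4 = 339 transpositions; sign(π) = (−1)^339 = -1.
(73|343)_J = -1 (Zolotarev's lemma cross-check).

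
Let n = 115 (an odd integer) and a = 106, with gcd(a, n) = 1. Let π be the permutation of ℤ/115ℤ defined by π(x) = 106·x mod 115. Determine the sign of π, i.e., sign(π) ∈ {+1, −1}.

Start at x=111: 111 → 36 → 21 → 41 → 91 → 101 → 11 → … (one orbit).
Cycle lengths of π_106 on ℤ/115ℤ: [22, 22, 22, 22, 22, 1, 1, 1, 1, 1]; 10 cycles in total.
sign(π) = (−1)^{n − #cycles} = (−1)^{115−10} = (−1)^105 = -1.
Via Zolotarev, sign(π_{106}) = (106|115) = -1.

-1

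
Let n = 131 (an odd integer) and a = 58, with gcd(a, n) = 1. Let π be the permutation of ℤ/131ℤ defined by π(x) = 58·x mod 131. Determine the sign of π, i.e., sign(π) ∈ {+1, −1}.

Start at x=89: 89 → 53 → 61 → 1 → 58 → 89 (one orbit).
Decompose π into cycles: lengths [5, 5, 5, 5, 5, 5, 5, 5, 5, 5, 5, 5, 5, 5, 5, 5, 5, 5, 5, 5, 5, 5, 5, 5, 5, 5, 1] (27 cycles, including the fixed point 0).
With 27 cycles on 131 points, sign = (−1)^{131−27} = +1.
The Jacobi symbol (58|131) = +1 (Zolotarev) agrees.

+1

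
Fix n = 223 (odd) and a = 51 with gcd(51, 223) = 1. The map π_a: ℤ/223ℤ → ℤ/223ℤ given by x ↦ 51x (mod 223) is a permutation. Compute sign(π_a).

Start at x=109: 109 → 207 → 76 → 85 → 98 → 92 → 9 → … (one orbit).
Cycle lengths of π_51 on ℤ/223ℤ: [222, 1]; 2 cycles in total.
2 cycles on 223: each ℓ→(−1)^(ℓ−1), product (−1)^221 = -1.

-1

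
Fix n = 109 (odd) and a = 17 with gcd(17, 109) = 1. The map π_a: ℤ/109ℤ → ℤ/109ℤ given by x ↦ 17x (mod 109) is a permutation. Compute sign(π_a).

-1

Trace 77: π^k(77) = [77, 1, 17, 71, 8, 27, 23] for k=0..6.
Decompose π into cycles: lengths [36, 36, 36, 1] (4 cycles, including the fixed point 0).
109 − 4 = 105 transpositions; sign(π) = (−1)^105 = -1.
The Jacobi symbol (17|109) = -1 (Zolotarev) agrees.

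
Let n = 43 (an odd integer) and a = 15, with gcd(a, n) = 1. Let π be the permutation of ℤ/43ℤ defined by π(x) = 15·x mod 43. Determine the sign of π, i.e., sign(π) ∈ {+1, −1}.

Start at x=14: 14 → 38 → 11 → 36 → 24 → 16 → 25 → … (one orbit).
Cycle type of π: 21×2 + 1; total 3 cycles.
Σ(ℓ_i−1) = 43−3 = 40; sign = (−1)^40 = +1.

+1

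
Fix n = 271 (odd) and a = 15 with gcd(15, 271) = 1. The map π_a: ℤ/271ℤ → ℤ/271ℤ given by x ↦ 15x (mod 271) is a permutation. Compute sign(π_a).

-1

Start at x=162: 162 → 262 → 136 → 143 → 248 → 197 → 245 → … (one orbit).
π_15 has 2 disjoint cycles with lengths [270, 1] on {0,…,270}.
2 cycles on 271: each ℓ→(−1)^(ℓ−1), product (−1)^269 = -1.
Via Zolotarev, sign(π_{15}) = (15|271) = -1.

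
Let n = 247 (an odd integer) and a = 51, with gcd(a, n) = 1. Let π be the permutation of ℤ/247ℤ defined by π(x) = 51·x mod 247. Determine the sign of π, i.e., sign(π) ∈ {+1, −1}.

Orbit of 118 under x↦51x: [118, 90, 144, 181, 92, 246, 196]… (length divides ord_247(51)).
π_51 has 20 disjoint cycles with lengths [18, 18, 18, 18, 18, 18, 18, 18, 18, 18, 18, 18, 18, 2, 2, 2, 2, 2, 2, 1] on {0,…,246}.
n − c = 247 − 20 = 227; sign = (−1)^227 = -1.
(51|247)_J = -1 (Zolotarev's lemma cross-check).

-1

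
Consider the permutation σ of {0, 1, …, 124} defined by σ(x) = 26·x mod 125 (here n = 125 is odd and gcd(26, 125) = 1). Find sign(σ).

Trace 26: π^k(26) = [26, 51, 76, 101, 1] for k=0..4.
The orbit structure of x ↦ 26x mod 125: 45 orbits of sizes [5, 5, 5, 5, 5, 5, 5, 5, 5, 5, 5, 5, 5, 5, 5, 5, 5, 5, 5, 5, 1, 1, 1, 1, 1, 1, 1, 1, 1, 1, 1, 1, 1, 1, 1, 1, 1, 1, 1, 1, 1, 1, 1, 1, 1].
Σ(ℓ_i−1) = 125−45 = 80; sign = (−1)^80 = +1.

+1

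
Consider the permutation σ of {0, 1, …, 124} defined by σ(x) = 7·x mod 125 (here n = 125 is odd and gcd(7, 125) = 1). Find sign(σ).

-1

Orbit of 124 under x↦7x: [124, 118, 76, 32, 99, 68, 101]… (length divides ord_125(7)).
Decompose π into cycles: lengths [20, 20, 20, 20, 20, 4, 4, 4, 4, 4, 4, 1] (12 cycles, including the fixed point 0).
With 12 cycles on 125 points, sign = (−1)^{125−12} = -1.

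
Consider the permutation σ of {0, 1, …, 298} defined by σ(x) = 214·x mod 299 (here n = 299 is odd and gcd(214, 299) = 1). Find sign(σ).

+1

Orbit of 196 under x↦214x: [196, 84, 36, 229, 269, 158, 25]… (length divides ord_299(214)).
Decompose π into cycles: lengths [132, 132, 22, 12, 1] (5 cycles, including the fixed point 0).
Σ(ℓ_i−1) = 299−5 = 294; sign = (−1)^294 = +1.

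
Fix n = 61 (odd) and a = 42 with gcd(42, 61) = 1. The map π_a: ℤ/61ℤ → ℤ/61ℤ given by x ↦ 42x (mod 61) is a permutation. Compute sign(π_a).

+1

Orbit of 15 under x↦42x: [15, 20, 47, 22, 9, 12, 16]… (length divides ord_61(42)).
Cycle type of π: 15×4 + 1; total 5 cycles.
sign(π) = (−1)^{n − #cycles} = (−1)^{61−5} = (−1)^56 = +1.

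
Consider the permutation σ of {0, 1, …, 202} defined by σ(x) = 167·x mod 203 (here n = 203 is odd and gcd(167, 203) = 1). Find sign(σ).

Orbit of 78 under x↦167x: [78, 34, 197, 13, 141, 202, 36]… (length divides ord_203(167)).
Cycle type of π: 14×14 + 2×3 + 1; total 18 cycles.
sign(π) = (−1)^{n − #cycles} = (−1)^{203−18} = (−1)^185 = -1.
(167|203)_J = -1 (Zolotarev's lemma cross-check).

-1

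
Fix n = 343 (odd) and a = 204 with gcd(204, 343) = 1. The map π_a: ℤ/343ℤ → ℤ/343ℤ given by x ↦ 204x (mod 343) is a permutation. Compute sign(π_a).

+1

Trace 78: π^k(78) = [78, 134, 239, 50, 253, 162, 120] for k=0..6.
Decompose π into cycles: lengths [49, 49, 49, 49, 49, 49, 7, 7, 7, 7, 7, 7, 1, 1, 1, 1, 1, 1, 1] (19 cycles, including the fixed point 0).
Σ(ℓ_i−1) = 343−19 = 324; sign = (−1)^324 = +1.
(204|343)_J = +1 (Zolotarev's lemma cross-check).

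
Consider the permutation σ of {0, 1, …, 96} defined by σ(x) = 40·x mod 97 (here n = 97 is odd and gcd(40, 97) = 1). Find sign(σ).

-1

Start at x=75: 75 → 90 → 11 → 52 → 43 → 71 → 27 → … (one orbit).
Cycle type of π: 96 + 1; total 2 cycles.
n − c = 97 − 2 = 95; sign = (−1)^95 = -1.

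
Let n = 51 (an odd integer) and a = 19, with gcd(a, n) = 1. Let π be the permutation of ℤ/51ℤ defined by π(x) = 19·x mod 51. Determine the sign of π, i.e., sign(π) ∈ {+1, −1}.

Trace 16: π^k(16) = [16, 49, 13, 43, 1, 19, 4] for k=0..6.
π_19 has 9 disjoint cycles with lengths [8, 8, 8, 8, 8, 8, 1, 1, 1] on {0,…,50}.
51 − 9 = 42 transpositions; sign(π) = (−1)^42 = +1.
Via Zolotarev, sign(π_{19}) = (19|51) = +1.

+1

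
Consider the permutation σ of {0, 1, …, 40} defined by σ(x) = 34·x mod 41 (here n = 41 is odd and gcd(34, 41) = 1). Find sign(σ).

-1

Start at x=25: 25 → 30 → 36 → 35 → 1 → 34 → 8 → … (one orbit).
2 cycles of lengths [40, 1].
41 − 2 = 39 transpositions; sign(π) = (−1)^39 = -1.
Check: (34/41) = -1 by Zolotarev.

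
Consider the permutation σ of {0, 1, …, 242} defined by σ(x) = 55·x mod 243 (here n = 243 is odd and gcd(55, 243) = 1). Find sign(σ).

+1

Trace 1: π^k(1) = [1, 55, 109, 163, 217, 28, 82] for k=0..6.
π_55 has 63 disjoint cycles with lengths [9, 9, 9, 9, 9, 9, 9, 9, 9, 9, 9, 9, 9, 9, 9, 9, 9, 9, 3, 3, 3, 3, 3, 3, 3, 3, 3, 3, 3, 3, 3, 3, 3, 3, 3, 3, 1, 1, 1, 1, 1, 1, 1, 1, 1, 1, 1, 1, 1, 1, 1, 1, 1, 1, 1, 1, 1, 1, 1, 1, 1, 1, 1] on {0,…,242}.
sign(π) = (−1)^{n − #cycles} = (−1)^{243−63} = (−1)^180 = +1.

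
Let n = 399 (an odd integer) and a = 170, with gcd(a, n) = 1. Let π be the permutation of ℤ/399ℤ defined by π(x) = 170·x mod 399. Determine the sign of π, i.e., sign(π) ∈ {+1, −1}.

Start at x=58: 58 → 284 → 1 → 170 → 172 → 113 → 58 (one orbit).
Cycle lengths of π_170 on ℤ/399ℤ: [6, 6, 6, 6, 6, 6, 6, 6, 6, 6, 6, 6, 6, 6, 6, 6, 6, 6, 6, 6, 6, 6, 6, 6, 6, 6, 6, 6, 6, 6, 6, 6, 6, 6, 6, 6, 6, 6, 6, 6, 6, 6, 6, 6, 6, 6, 6, 6, 6, 6, 6, 6, 6, 6, 6, 6, 3, 3, 2, 2, 2, 2, 2, 2, 2, 2, 2, 2, 2, 2, 2, 2, 2, 2, 2, 2, 2, 2, 2, 2, 2, 2, 2, 2, 2, 2, 1]; 87 cycles in total.
399 − 87 = 312 transpositions; sign(π) = (−1)^312 = +1.

+1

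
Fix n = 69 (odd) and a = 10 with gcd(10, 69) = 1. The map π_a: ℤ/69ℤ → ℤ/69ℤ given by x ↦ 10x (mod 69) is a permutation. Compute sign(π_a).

-1

Orbit of 61 under x↦10x: [61, 58, 28, 4, 40, 55, 67]… (length divides ord_69(10)).
Cycle type of π: 22×3 + 1×3; total 6 cycles.
6 cycles on 69: each ℓ→(−1)^(ℓ−1), product (−1)^63 = -1.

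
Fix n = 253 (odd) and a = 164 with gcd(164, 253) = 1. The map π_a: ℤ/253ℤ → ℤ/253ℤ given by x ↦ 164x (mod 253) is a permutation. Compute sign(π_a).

-1

Start at x=131: 131 → 232 → 98 → 133 → 54 → 1 → 164 → … (one orbit).
18 cycles of lengths [22, 22, 22, 22, 22, 22, 22, 22, 22, 22, 11, 11, 2, 2, 2, 2, 2, 1].
Σ(ℓ_i−1) = 253−18 = 235; sign = (−1)^235 = -1.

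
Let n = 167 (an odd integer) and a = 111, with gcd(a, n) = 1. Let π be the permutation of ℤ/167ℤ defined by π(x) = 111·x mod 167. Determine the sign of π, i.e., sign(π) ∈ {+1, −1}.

Trace 91: π^k(91) = [91, 81, 140, 9, 164, 1, 111] for k=0..6.
Decompose π into cycles: lengths [166, 1] (2 cycles, including the fixed point 0).
With 2 cycles on 167 points, sign = (−1)^{167−2} = -1.
Via Zolotarev, sign(π_{111}) = (111|167) = -1.

-1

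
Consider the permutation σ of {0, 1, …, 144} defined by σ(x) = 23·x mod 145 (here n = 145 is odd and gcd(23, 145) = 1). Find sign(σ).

-1

Orbit of 123 under x↦23x: [123, 74, 107, 141, 53, 59, 52]… (length divides ord_145(23)).
The orbit structure of x ↦ 23x mod 145: 10 orbits of sizes [28, 28, 28, 28, 7, 7, 7, 7, 4, 1].
10 cycles on 145: each ℓ→(−1)^(ℓ−1), product (−1)^135 = -1.
The Jacobi symbol (23|145) = -1 (Zolotarev) agrees.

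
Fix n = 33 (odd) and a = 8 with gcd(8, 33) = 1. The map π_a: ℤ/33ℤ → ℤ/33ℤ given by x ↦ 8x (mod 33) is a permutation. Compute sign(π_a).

+1

Start at x=32: 32 → 25 → 2 → 16 → 29 → 1 → 8 → … (one orbit).
Cycle type of π: 10×3 + 2 + 1; total 5 cycles.
Σ(ℓ_i−1) = 33−5 = 28; sign = (−1)^28 = +1.
The Jacobi symbol (8|33) = +1 (Zolotarev) agrees.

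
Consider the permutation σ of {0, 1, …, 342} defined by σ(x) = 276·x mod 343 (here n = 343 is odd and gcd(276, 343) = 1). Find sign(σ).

Orbit of 128 under x↦276x: [128, 342, 67, 313, 295, 129, 275]… (length divides ord_343(276)).
16 cycles of lengths [42, 42, 42, 42, 42, 42, 42, 6, 6, 6, 6, 6, 6, 6, 6, 1].
With 16 cycles on 343 points, sign = (−1)^{343−16} = -1.

-1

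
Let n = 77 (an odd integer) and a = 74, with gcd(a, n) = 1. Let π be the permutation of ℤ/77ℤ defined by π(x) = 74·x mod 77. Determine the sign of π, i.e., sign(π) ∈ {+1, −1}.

Start at x=57: 57 → 60 → 51 → 1 → 74 → 9 → 50 → … (one orbit).
Cycle type of π: 30×2 + 10 + 3×2 + 1; total 6 cycles.
6 cycles on 77: each ℓ→(−1)^(ℓ−1), product (−1)^71 = -1.
Check: (74/77) = -1 by Zolotarev.

-1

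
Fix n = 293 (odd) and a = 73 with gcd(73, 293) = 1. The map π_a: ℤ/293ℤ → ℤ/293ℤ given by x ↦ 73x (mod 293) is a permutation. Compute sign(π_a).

Orbit of 82 under x↦73x: [82, 126, 115, 191, 172, 250, 84]… (length divides ord_293(73)).
5 cycles of lengths [73, 73, 73, 73, 1].
n − c = 293 − 5 = 288; sign = (−1)^288 = +1.

+1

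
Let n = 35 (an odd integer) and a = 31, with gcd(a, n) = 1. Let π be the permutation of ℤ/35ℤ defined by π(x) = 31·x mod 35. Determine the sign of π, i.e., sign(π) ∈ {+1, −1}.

Start at x=31: 31 → 16 → 6 → 11 → 26 → 1 → 31 (one orbit).
Decompose π into cycles: lengths [6, 6, 6, 6, 6, 1, 1, 1, 1, 1] (10 cycles, including the fixed point 0).
n − c = 35 − 10 = 25; sign = (−1)^25 = -1.
Check: (31/35) = -1 by Zolotarev.

-1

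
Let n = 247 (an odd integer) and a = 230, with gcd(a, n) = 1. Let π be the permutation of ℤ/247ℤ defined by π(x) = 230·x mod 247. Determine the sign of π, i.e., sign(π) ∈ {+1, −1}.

-1

Trace 1: π^k(1) = [1, 230, 42, 27, 35, 146, 235] for k=0..6.
Decompose π into cycles: lengths [18, 18, 18, 18, 18, 18, 18, 18, 18, 18, 18, 18, 18, 3, 3, 3, 3, 1] (18 cycles, including the fixed point 0).
18 cycles on 247: each ℓ→(−1)^(ℓ−1), product (−1)^229 = -1.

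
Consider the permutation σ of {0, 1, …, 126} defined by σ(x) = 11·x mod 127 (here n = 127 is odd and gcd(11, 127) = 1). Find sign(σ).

+1

Trace 98: π^k(98) = [98, 62, 47, 9, 99, 73, 41] for k=0..6.
3 cycles of lengths [63, 63, 1].
3 cycles on 127: each ℓ→(−1)^(ℓ−1), product (−1)^124 = +1.
Check: (11/127) = +1 by Zolotarev.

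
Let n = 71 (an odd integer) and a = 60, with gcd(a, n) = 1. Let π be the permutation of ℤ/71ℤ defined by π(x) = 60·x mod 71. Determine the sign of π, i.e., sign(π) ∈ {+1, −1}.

+1

Trace 10: π^k(10) = [10, 32, 3, 38, 8, 54, 45] for k=0..6.
π_60 has 3 disjoint cycles with lengths [35, 35, 1] on {0,…,70}.
With 3 cycles on 71 points, sign = (−1)^{71−3} = +1.
(60|71)_J = +1 (Zolotarev's lemma cross-check).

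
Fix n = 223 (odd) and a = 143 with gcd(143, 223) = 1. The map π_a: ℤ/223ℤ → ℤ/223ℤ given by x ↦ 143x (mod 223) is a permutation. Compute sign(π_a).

Trace 211: π^k(211) = [211, 68, 135, 127, 98, 188, 124] for k=0..6.
π_143 has 3 disjoint cycles with lengths [111, 111, 1] on {0,…,222}.
sign(π) = (−1)^{n − #cycles} = (−1)^{223−3} = (−1)^220 = +1.
Check: (143/223) = +1 by Zolotarev.

+1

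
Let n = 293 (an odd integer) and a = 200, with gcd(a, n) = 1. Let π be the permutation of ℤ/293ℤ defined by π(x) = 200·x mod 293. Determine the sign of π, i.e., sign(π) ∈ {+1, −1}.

Trace 120: π^k(120) = [120, 267, 74, 150, 114, 239, 41] for k=0..6.
2 cycles of lengths [292, 1].
sign(π) = (−1)^{n − #cycles} = (−1)^{293−2} = (−1)^291 = -1.
The Jacobi symbol (200|293) = -1 (Zolotarev) agrees.

-1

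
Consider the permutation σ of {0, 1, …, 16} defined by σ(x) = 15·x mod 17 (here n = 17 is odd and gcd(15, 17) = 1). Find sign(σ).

+1

Start at x=4: 4 → 9 → 16 → 2 → 13 → 8 → 1 → … (one orbit).
Cycle type of π: 8×2 + 1; total 3 cycles.
With 3 cycles on 17 points, sign = (−1)^{17−3} = +1.
Check: (15/17) = +1 by Zolotarev.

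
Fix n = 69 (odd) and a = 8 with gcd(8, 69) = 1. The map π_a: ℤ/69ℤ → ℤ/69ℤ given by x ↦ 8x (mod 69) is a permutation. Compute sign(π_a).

-1

Trace 49: π^k(49) = [49, 47, 31, 41, 52, 2, 16] for k=0..6.
6 cycles of lengths [22, 22, 11, 11, 2, 1].
With 6 cycles on 69 points, sign = (−1)^{69−6} = -1.
Check: (8/69) = -1 by Zolotarev.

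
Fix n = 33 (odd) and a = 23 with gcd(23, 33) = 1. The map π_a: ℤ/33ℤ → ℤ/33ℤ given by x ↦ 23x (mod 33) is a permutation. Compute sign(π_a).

-1

Orbit of 1 under x↦23x: [1, 23]… (length divides ord_33(23)).
Cycle type of π: 2×11 + 1×11; total 22 cycles.
With 22 cycles on 33 points, sign = (−1)^{33−22} = -1.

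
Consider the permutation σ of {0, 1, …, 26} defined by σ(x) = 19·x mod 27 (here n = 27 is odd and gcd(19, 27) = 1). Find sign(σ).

+1

Start at x=10: 10 → 1 → 19 → 10 (one orbit).
15 cycles of lengths [3, 3, 3, 3, 3, 3, 1, 1, 1, 1, 1, 1, 1, 1, 1].
27 − 15 = 12 transpositions; sign(π) = (−1)^12 = +1.
The Jacobi symbol (19|27) = +1 (Zolotarev) agrees.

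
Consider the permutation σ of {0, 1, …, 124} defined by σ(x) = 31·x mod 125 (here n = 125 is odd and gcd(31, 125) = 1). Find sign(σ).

+1

Trace 21: π^k(21) = [21, 26, 56, 111, 66, 46, 51] for k=0..6.
Cycle type of π: 25×4 + 5×4 + 1×5; total 13 cycles.
n − c = 125 − 13 = 112; sign = (−1)^112 = +1.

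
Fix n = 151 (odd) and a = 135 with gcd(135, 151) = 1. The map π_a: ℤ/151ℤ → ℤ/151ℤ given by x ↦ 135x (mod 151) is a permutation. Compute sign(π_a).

Trace 150: π^k(150) = [150, 16, 46, 19, 149, 32, 92] for k=0..6.
Cycle lengths of π_135 on ℤ/151ℤ: [30, 30, 30, 30, 30, 1]; 6 cycles in total.
sign(π) = (−1)^{n − #cycles} = (−1)^{151−6} = (−1)^145 = -1.
Zolotarev: (135|151) = -1, matching the cycle-count sign.

-1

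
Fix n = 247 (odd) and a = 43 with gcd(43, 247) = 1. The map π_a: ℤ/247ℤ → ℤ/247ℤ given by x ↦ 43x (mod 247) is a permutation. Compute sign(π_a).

Orbit of 144 under x↦43x: [144, 17, 237, 64, 35, 23, 1]… (length divides ord_247(43)).
17 cycles of lengths [18, 18, 18, 18, 18, 18, 18, 18, 18, 18, 18, 18, 9, 9, 6, 6, 1].
Σ(ℓ_i−1) = 247−17 = 230; sign = (−1)^230 = +1.
Zolotarev: (43|247) = +1, matching the cycle-count sign.

+1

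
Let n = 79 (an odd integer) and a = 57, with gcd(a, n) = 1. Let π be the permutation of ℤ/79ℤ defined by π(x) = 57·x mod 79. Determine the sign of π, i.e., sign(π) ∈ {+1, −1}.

-1

Orbit of 10 under x↦57x: [10, 17, 21, 12, 52, 41, 46]… (length divides ord_79(57)).
Cycle lengths of π_57 on ℤ/79ℤ: [26, 26, 26, 1]; 4 cycles in total.
n − c = 79 − 4 = 75; sign = (−1)^75 = -1.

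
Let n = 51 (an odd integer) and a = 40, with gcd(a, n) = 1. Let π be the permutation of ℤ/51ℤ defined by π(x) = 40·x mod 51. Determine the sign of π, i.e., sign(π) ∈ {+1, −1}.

-1

Orbit of 49 under x↦40x: [49, 22, 13, 10, 43, 37, 1]… (length divides ord_51(40)).
Decompose π into cycles: lengths [16, 16, 16, 1, 1, 1] (6 cycles, including the fixed point 0).
Σ(ℓ_i−1) = 51−6 = 45; sign = (−1)^45 = -1.
(40|51)_J = -1 (Zolotarev's lemma cross-check).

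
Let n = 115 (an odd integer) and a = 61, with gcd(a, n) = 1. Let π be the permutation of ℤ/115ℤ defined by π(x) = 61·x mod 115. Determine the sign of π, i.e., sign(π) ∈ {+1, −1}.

Start at x=36: 36 → 11 → 96 → 106 → 26 → 91 → 31 → … (one orbit).
The orbit structure of x ↦ 61x mod 115: 10 orbits of sizes [22, 22, 22, 22, 22, 1, 1, 1, 1, 1].
115 − 10 = 105 transpositions; sign(π) = (−1)^105 = -1.

-1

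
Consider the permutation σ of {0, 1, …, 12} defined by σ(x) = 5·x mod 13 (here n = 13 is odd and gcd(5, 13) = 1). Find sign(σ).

Start at x=12: 12 → 8 → 1 → 5 → 12 (one orbit).
Decompose π into cycles: lengths [4, 4, 4, 1] (4 cycles, including the fixed point 0).
sign(π) = (−1)^{n − #cycles} = (−1)^{13−4} = (−1)^9 = -1.

-1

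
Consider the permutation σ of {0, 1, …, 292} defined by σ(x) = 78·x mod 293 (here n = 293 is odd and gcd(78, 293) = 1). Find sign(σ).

Orbit of 121 under x↦78x: [121, 62, 148, 117, 43, 131, 256]… (length divides ord_293(78)).
2 cycles of lengths [292, 1].
With 2 cycles on 293 points, sign = (−1)^{293−2} = -1.

-1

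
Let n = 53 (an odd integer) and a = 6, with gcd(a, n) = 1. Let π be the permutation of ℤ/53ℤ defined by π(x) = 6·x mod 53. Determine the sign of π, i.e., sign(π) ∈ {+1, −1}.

+1

Start at x=36: 36 → 4 → 24 → 38 → 16 → 43 → 46 → … (one orbit).
Decompose π into cycles: lengths [26, 26, 1] (3 cycles, including the fixed point 0).
sign(π) = (−1)^{n − #cycles} = (−1)^{53−3} = (−1)^50 = +1.
Zolotarev: (6|53) = +1, matching the cycle-count sign.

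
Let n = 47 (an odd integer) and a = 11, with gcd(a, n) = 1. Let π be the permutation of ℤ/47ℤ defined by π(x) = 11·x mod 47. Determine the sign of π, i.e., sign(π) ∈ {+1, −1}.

-1

Orbit of 19 under x↦11x: [19, 21, 43, 3, 33, 34, 45]… (length divides ord_47(11)).
The orbit structure of x ↦ 11x mod 47: 2 orbits of sizes [46, 1].
n − c = 47 − 2 = 45; sign = (−1)^45 = -1.
(11|47)_J = -1 (Zolotarev's lemma cross-check).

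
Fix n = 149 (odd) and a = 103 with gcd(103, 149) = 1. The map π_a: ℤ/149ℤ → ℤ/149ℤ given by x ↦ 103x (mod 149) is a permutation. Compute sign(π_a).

Start at x=107: 107 → 144 → 81 → 148 → 46 → 119 → 39 → … (one orbit).
Decompose π into cycles: lengths [74, 74, 1] (3 cycles, including the fixed point 0).
sign(π) = (−1)^{n − #cycles} = (−1)^{149−3} = (−1)^146 = +1.
Via Zolotarev, sign(π_{103}) = (103|149) = +1.

+1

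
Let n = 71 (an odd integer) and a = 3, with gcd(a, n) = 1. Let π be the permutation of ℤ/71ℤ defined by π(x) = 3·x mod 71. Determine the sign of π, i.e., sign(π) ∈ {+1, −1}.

+1

Orbit of 8 under x↦3x: [8, 24, 1, 3, 9, 27, 10]… (length divides ord_71(3)).
Decompose π into cycles: lengths [35, 35, 1] (3 cycles, including the fixed point 0).
With 3 cycles on 71 points, sign = (−1)^{71−3} = +1.
Zolotarev: (3|71) = +1, matching the cycle-count sign.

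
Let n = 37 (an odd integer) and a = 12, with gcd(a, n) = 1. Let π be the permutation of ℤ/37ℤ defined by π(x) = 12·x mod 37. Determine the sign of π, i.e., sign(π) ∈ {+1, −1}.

+1

Orbit of 9 under x↦12x: [9, 34, 1, 12, 33, 26, 16]… (length divides ord_37(12)).
Decompose π into cycles: lengths [9, 9, 9, 9, 1] (5 cycles, including the fixed point 0).
Σ(ℓ_i−1) = 37−5 = 32; sign = (−1)^32 = +1.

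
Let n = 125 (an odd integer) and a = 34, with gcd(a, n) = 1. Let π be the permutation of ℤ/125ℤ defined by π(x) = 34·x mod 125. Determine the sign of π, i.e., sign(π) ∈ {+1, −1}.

Start at x=86: 86 → 49 → 41 → 19 → 21 → 89 → 26 → … (one orbit).
7 cycles of lengths [50, 50, 10, 10, 2, 2, 1].
With 7 cycles on 125 points, sign = (−1)^{125−7} = +1.

+1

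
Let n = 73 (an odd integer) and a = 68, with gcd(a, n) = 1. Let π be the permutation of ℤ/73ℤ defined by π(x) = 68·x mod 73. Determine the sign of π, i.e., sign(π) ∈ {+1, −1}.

-1

Trace 35: π^k(35) = [35, 44, 72, 5, 48, 52, 32] for k=0..6.
The orbit structure of x ↦ 68x mod 73: 2 orbits of sizes [72, 1].
Σ(ℓ_i−1) = 73−2 = 71; sign = (−1)^71 = -1.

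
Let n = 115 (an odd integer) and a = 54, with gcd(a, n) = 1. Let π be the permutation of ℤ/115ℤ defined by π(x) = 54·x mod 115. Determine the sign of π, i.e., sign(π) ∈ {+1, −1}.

Start at x=101: 101 → 49 → 1 → 54 → 41 → 29 → 71 → … (one orbit).
Cycle lengths of π_54 on ℤ/115ℤ: [22, 22, 22, 22, 11, 11, 2, 2, 1]; 9 cycles in total.
With 9 cycles on 115 points, sign = (−1)^{115−9} = +1.

+1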